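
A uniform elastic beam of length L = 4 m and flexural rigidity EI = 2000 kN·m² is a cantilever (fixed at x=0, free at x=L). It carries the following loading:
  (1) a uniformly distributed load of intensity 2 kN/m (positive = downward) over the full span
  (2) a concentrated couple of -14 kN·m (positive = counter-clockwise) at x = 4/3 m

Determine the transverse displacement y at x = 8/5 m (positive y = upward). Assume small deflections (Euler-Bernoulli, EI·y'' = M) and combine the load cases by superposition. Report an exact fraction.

Load 1 — uniform load w=2 kN/m over full span:
  y_1 = -wx²(x²-4Lx+6L²)/(24EI) = -2·(8/5)²·((8/5)²-4·4·(8/5)+6·4²)/(24·2000) = -608/78125 m
Load 2 — applied couple M₀=-14 kN·m at a=4/3 m (b=L-a=8/3):
  y_2 = M₀a(2x-a)/(2EI)  [x>a] = (-14)·(4/3)·(2·(8/5)-(4/3))/(2·2000) = -49/5625 m
Superposition: y = Σ y_i = -11597/703125 m ≈ -0.016494 m

y(8/5) = -11597/703125 m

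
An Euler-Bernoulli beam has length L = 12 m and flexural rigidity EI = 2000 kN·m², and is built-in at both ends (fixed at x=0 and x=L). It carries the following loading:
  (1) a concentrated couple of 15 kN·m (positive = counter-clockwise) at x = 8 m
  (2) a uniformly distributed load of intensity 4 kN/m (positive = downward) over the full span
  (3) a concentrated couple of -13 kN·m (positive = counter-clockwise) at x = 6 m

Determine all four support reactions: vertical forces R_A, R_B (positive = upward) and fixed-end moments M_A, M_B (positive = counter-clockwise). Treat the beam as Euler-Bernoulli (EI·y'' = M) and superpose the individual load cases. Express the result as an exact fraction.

R_A = 577/24 kN, M_A = 199/4 kN·m, R_B = 575/24 kN, M_B = -205/4 kN·m

Load 1 — applied couple M₀=15 kN·m at a=8 m (b=L-a=4):
  R_A = 6M₀ab/L³ = 6·15·8·4/12³ = 5/3 kN
  M_A = M₀b(2a-b)/L² = 15·4·(2·8-4)/12² = 5 kN·m
  R_B = -6M₀ab/L³ = -6·15·8·4/12³ = -5/3 kN
  M_B = M₀a(2b-a)/L² = 15·8·(2·4-8)/12² = 0 kN·m
Load 2 — uniform load w=4 kN/m over full span:
  R_A = wL/2 = 4·12/2 = 24 kN
  M_A = wL²/12 = 4·12²/12 = 48 kN·m
  R_B = wL/2 = 4·12/2 = 24 kN
  M_B = -wL²/12 = -4·12²/12 = -48 kN·m
Load 3 — applied couple M₀=-13 kN·m at a=6 m (b=L-a=6):
  R_A = 6M₀ab/L³ = 6·(-13)·6·6/12³ = -13/8 kN
  M_A = M₀b(2a-b)/L² = (-13)·6·(2·6-6)/12² = -13/4 kN·m
  R_B = -6M₀ab/L³ = -6·(-13)·6·6/12³ = 13/8 kN
  M_B = M₀a(2b-a)/L² = (-13)·6·(2·6-6)/12² = -13/4 kN·m
Superposition: R_A = 577/24 kN, M_A = 199/4 kN·m, R_B = 575/24 kN, M_B = -205/4 kN·m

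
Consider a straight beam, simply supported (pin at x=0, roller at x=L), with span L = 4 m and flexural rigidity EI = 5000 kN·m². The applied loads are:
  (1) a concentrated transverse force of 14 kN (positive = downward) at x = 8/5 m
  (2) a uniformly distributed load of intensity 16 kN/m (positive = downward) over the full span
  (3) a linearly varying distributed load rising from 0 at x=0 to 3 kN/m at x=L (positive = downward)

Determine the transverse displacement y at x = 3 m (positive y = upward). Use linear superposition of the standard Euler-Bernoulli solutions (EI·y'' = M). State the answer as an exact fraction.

y(3) = -639953/60000000 m

Load 1 — point force P=14 kN at a=8/5 m (b=L-a=12/5):
  y_1 = -Pa(L-x)(2Lx-a²-x²)/(6LEI)  [x>a] = -14·(8/5)·(4-3)·(2·4·3-(8/5)²-3²)/(6·4·5000) = -2177/937500 m
Load 2 — uniform load w=16 kN/m over full span:
  y_2 = -wx(L³-2Lx²+x³)/(24EI) = -16·3·(4³-2·4·3²+3³)/(24·5000) = -19/2500 m
Load 3 — triangular load w₀=3 kN/m (0→w₀ over full span):
  y_3 = -w₀x(7L⁴-10L²x²+3x⁴)/(360LEI) = -3·3·(7·4⁴-10·4²·3²+3·3⁴)/(360·4·5000) = -119/160000 m
Superposition: y = Σ y_i = -639953/60000000 m ≈ -0.010666 m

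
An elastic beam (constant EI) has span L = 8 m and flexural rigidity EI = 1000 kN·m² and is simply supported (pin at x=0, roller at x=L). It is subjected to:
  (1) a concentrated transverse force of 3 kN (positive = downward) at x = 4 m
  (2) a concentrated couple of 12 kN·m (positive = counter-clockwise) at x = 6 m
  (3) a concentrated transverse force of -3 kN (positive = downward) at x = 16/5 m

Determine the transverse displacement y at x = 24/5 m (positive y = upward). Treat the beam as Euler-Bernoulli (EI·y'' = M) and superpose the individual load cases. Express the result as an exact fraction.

y(24/5) = -2899/78125 m

Load 1 — point force P=3 kN at a=4 m (b=L-a=4):
  y_1 = -Pa(L-x)(2Lx-a²-x²)/(6LEI)  [x>a] = -3·4·(8-(24/5))·(2·8·(24/5)-4²-(24/5)²)/(6·8·1000) = -472/15625 m
Load 2 — applied couple M₀=12 kN·m at a=6 m (b=L-a=2):
  y_2 = (M₀x³/(6L)+C₁x)/EI  [x≤a] with C₁=M₀(3b²-L²)/(6L)=-13 = (12·(24/5)³/(6·8)+(-13)·(24/5))/1000 = -543/15625 m
Load 3 — point force P=-3 kN at a=16/5 m (b=L-a=24/5):
  y_3 = -Pa(L-x)(2Lx-a²-x²)/(6LEI)  [x>a] = -(-3)·(16/5)·(8-(24/5))·(2·8·(24/5)-(16/5)²-(24/5)²)/(6·8·1000) = 2176/78125 m
Superposition: y = Σ y_i = -2899/78125 m ≈ -0.037107 m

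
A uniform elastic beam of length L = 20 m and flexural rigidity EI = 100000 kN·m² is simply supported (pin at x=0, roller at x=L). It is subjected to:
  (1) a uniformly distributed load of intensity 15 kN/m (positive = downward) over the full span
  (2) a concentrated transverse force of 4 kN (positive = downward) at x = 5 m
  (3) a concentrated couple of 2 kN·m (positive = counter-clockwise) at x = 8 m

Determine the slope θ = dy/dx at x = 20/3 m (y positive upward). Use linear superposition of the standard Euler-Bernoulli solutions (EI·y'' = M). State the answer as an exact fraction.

θ(20/3) = -656381/27000000 rad

Load 1 — uniform load w=15 kN/m over full span:
  θ_1 = -w(L³-6Lx²+4x³)/(24EI) = -15·(20³-6·20·(20/3)²+4·(20/3)³)/(24·100000) = -13/540 rad
Load 2 — point force P=4 kN at a=5 m (b=L-a=15):
  θ_2 = -Pa(2L²-6Lx+3x²+a²)/(6LEI)  [x>a] = -4·5·(2·20²-6·20·(20/3)+3·(20/3)²+5²)/(6·20·100000) = -19/72000 rad
Load 3 — applied couple M₀=2 kN·m at a=8 m (b=L-a=12):
  θ_3 = (M₀x²/(2L)+C₁)/EI  [x≤a] with C₁=M₀(3b²-L²)/(6L)=8/15 = (2·(20/3)²/(2·20)+(8/15))/100000 = 31/1125000 rad
Superposition: θ = Σ θ_i = -656381/27000000 rad ≈ -0.024310 rad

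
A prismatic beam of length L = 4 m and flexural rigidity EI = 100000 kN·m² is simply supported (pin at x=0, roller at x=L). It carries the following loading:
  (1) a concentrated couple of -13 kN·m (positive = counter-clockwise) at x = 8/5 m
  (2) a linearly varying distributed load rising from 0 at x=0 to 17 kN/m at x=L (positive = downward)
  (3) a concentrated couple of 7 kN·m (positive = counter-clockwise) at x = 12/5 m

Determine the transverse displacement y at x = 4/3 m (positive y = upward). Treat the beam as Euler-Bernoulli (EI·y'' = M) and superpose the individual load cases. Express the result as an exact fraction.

y(4/3) = -65227/227812500 m

Load 1 — applied couple M₀=-13 kN·m at a=8/5 m (b=L-a=12/5):
  y_1 = (M₀x³/(6L)+C₁x)/EI  [x≤a] with C₁=M₀(3b²-L²)/(6L)=-52/75 = ((-13)·(4/3)³/(6·4)+(-52/75)·(4/3))/100000 = -559/25312500 m
Load 2 — triangular load w₀=17 kN/m (0→w₀ over full span):
  y_2 = -w₀x(7L⁴-10L²x²+3x⁴)/(360LEI) = -17·(4/3)·(7·4⁴-10·4²·(4/3)²+3·(4/3)⁴)/(360·4·100000) = -544/2278125 m
Load 3 — applied couple M₀=7 kN·m at a=12/5 m (b=L-a=8/5):
  y_3 = (M₀x³/(6L)+C₁x)/EI  [x≤a] with C₁=M₀(3b²-L²)/(6L)=-182/75 = (7·(4/3)³/(6·4)+(-182/75)·(4/3))/100000 = -161/6328125 m
Superposition: y = Σ y_i = -65227/227812500 m ≈ -0.000286 m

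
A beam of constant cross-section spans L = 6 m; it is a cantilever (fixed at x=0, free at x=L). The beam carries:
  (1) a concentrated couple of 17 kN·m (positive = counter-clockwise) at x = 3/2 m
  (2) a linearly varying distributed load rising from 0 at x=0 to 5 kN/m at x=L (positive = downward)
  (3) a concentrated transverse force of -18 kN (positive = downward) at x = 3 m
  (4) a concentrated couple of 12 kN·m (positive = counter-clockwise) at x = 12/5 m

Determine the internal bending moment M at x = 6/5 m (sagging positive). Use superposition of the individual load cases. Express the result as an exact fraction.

M(6/5) = 479/25 kN·m

Load 1 — applied couple M₀=17 kN·m at a=3/2 m (b=L-a=9/2):
  M_1 = M₀  [x≤a] = 17 = 17 kN·m
Load 2 — triangular load w₀=5 kN/m (0→w₀ over full span):
  M_2 = w₀Lx/2 - w₀L²/3 - w₀x³/(6L) = 5·6·(6/5)/2 - 5·6²/3 - 5·(6/5)³/(6·6) = -1056/25 kN·m
Load 3 — point force P=-18 kN at a=3 m (b=L-a=3):
  M_3 = -P(a-x)  [x≤a] = -(-18)·(3-(6/5)) = 162/5 kN·m
Load 4 — applied couple M₀=12 kN·m at a=12/5 m (b=L-a=18/5):
  M_4 = M₀  [x≤a] = 12 = 12 kN·m
Superposition: M = Σ M_i = 479/25 kN·m ≈ 19.160000 kN·m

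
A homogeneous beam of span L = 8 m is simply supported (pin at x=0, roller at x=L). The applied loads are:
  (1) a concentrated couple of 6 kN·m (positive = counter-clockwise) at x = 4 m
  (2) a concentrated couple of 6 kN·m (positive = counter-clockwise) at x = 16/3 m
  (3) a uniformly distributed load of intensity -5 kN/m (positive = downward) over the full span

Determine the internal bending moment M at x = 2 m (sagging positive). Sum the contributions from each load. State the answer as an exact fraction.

M(2) = -27 kN·m

Load 1 — applied couple M₀=6 kN·m at a=4 m (b=L-a=4):
  M_1 = M₀x/L  [x≤a] = 6·2/8 = 3/2 kN·m
Load 2 — applied couple M₀=6 kN·m at a=16/3 m (b=L-a=8/3):
  M_2 = M₀x/L  [x≤a] = 6·2/8 = 3/2 kN·m
Load 3 — uniform load w=-5 kN/m over full span:
  M_3 = wx(L-x)/2 = (-5)·2·(8-2)/2 = -30 kN·m
Superposition: M = Σ M_i = -27 kN·m ≈ -27.000000 kN·m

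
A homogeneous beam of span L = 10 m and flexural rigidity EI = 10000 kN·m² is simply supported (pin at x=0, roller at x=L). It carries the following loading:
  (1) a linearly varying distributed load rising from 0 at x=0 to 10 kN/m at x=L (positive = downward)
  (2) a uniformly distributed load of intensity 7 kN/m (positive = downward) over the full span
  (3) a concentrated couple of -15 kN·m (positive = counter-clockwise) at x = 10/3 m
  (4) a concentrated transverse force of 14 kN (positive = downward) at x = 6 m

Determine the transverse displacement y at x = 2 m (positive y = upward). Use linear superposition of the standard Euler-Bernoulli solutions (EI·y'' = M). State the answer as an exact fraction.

y(2) = -1009/9375 m

Load 1 — triangular load w₀=10 kN/m (0→w₀ over full span):
  y_1 = -w₀x(7L⁴-10L²x²+3x⁴)/(360LEI) = -10·2·(7·10⁴-10·10²·2²+3·2⁴)/(360·10·10000) = -344/9375 m
Load 2 — uniform load w=7 kN/m over full span:
  y_2 = -wx(L³-2Lx²+x³)/(24EI) = -7·2·(10³-2·10·2²+2³)/(24·10000) = -203/3750 m
Load 3 — applied couple M₀=-15 kN·m at a=10/3 m (b=L-a=20/3):
  y_3 = (M₀x³/(6L)+C₁x)/EI  [x≤a] with C₁=M₀(3b²-L²)/(6L)=-25/3 = ((-15)·2³/(6·10)+(-25/3)·2)/10000 = -7/3750 m
Load 4 — point force P=14 kN at a=6 m (b=L-a=4):
  y_4 = -Pbx(L²-b²-x²)/(6LEI)  [x≤a] = -14·4·2·(10²-4²-2²)/(6·10·10000) = -28/1875 m
Superposition: y = Σ y_i = -1009/9375 m ≈ -0.107627 m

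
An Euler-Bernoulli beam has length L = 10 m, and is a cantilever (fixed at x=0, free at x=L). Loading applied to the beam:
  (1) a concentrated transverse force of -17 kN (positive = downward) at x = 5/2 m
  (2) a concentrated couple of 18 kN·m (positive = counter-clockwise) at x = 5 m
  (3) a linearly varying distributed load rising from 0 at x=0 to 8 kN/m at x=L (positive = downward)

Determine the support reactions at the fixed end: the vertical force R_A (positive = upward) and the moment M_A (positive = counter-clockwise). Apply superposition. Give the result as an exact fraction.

R_A = 23 kN, M_A = 1237/6 kN·m

Load 1 — point force P=-17 kN at a=5/2 m (b=L-a=15/2):
  R_A = P = (-17) = -17 kN
  M_A = Pa = (-17)·(5/2) = -85/2 kN·m
Load 2 — applied couple M₀=18 kN·m at a=5 m (b=L-a=5):
  R_A = 0 kN
  M_A = -M₀ = -18 kN·m
Load 3 — triangular load w₀=8 kN/m (0→w₀ over full span):
  R_A = w₀L/2 = 8·10/2 = 40 kN
  M_A = w₀L²/3 = 8·10²/3 = 800/3 kN·m
Superposition: R_A = 23 kN, M_A = 1237/6 kN·m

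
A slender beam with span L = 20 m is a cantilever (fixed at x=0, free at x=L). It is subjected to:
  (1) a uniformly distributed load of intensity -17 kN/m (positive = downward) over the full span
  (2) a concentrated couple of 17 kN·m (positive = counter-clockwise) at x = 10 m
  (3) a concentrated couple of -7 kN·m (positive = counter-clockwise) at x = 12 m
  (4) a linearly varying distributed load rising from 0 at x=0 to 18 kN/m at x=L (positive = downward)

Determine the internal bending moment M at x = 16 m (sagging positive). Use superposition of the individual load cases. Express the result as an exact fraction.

Load 1 — uniform load w=-17 kN/m over full span:
  M_1 = -w(L-x)²/2 = -(-17)·(20-16)²/2 = 136 kN·m
Load 2 — applied couple M₀=17 kN·m at a=10 m (b=L-a=10):
  M_2 = 0  [x>a] = 0 kN·m
Load 3 — applied couple M₀=-7 kN·m at a=12 m (b=L-a=8):
  M_3 = 0  [x>a] = 0 kN·m
Load 4 — triangular load w₀=18 kN/m (0→w₀ over full span):
  M_4 = w₀Lx/2 - w₀L²/3 - w₀x³/(6L) = 18·20·16/2 - 18·20²/3 - 18·16³/(6·20) = -672/5 kN·m
Superposition: M = Σ M_i = 8/5 kN·m ≈ 1.600000 kN·m

M(16) = 8/5 kN·m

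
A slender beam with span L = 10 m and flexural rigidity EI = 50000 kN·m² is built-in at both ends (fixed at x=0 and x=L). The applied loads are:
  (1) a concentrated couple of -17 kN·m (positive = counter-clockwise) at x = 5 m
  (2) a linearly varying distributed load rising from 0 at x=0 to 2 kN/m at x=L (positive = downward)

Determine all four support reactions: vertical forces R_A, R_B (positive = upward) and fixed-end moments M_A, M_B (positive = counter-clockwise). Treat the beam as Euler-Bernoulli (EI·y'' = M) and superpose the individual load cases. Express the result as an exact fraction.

R_A = 9/20 kN, M_A = 29/12 kN·m, R_B = 191/20 kN, M_B = -57/4 kN·m

Load 1 — applied couple M₀=-17 kN·m at a=5 m (b=L-a=5):
  R_A = 6M₀ab/L³ = 6·(-17)·5·5/10³ = -51/20 kN
  M_A = M₀b(2a-b)/L² = (-17)·5·(2·5-5)/10² = -17/4 kN·m
  R_B = -6M₀ab/L³ = -6·(-17)·5·5/10³ = 51/20 kN
  M_B = M₀a(2b-a)/L² = (-17)·5·(2·5-5)/10² = -17/4 kN·m
Load 2 — triangular load w₀=2 kN/m (0→w₀ over full span):
  R_A = 3w₀L/20 = 3·2·10/20 = 3 kN
  M_A = w₀L²/30 = 2·10²/30 = 20/3 kN·m
  R_B = 7w₀L/20 = 7·2·10/20 = 7 kN
  M_B = -w₀L²/20 = -2·10²/20 = -10 kN·m
Superposition: R_A = 9/20 kN, M_A = 29/12 kN·m, R_B = 191/20 kN, M_B = -57/4 kN·m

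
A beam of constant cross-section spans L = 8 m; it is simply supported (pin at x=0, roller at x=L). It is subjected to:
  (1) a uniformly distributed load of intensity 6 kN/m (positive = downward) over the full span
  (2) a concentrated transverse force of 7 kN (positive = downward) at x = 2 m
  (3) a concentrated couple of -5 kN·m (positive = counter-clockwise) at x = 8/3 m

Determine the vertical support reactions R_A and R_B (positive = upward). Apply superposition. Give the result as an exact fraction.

Load 1 — uniform load w=6 kN/m over full span:
  R_A = wL/2 = 6·8/2 = 24 kN
  R_B = wL/2 = 6·8/2 = 24 kN
Load 2 — point force P=7 kN at a=2 m (b=L-a=6):
  R_A = Pb/L = 7·6/8 = 21/4 kN
  R_B = Pa/L = 7·2/8 = 7/4 kN
Load 3 — applied couple M₀=-5 kN·m at a=8/3 m (b=L-a=16/3):
  R_A = M₀/L = (-5)/8 = -5/8 kN
  R_B = -M₀/L = -(-5)/8 = 5/8 kN
Superposition: R_A = 229/8 kN, R_B = 211/8 kN

R_A = 229/8 kN, R_B = 211/8 kN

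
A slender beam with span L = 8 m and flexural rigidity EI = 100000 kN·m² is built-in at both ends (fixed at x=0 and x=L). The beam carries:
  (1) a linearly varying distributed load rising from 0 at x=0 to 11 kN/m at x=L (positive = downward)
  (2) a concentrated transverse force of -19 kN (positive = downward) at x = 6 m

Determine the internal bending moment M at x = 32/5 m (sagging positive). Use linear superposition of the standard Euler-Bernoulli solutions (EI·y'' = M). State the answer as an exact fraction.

M(32/5) = -10009/3000 kN·m

Load 1 — triangular load w₀=11 kN/m (0→w₀ over full span):
  M_1 = 3w₀Lx/20 - w₀L²/30 - w₀x³/(6L) = 3·11·8·(32/5)/20 - 11·8²/30 - 11·(32/5)³/(6·8) = 352/375 kN·m
Load 2 — point force P=-19 kN at a=6 m (b=L-a=2):
  M_2 = Pa²(a+3b)(L-x)/L³ - Pa²b/L²  [x>a] = (-19)·6²·(6+3·2)·(8-(32/5))/8³ - (-19)·6²·2/8² = -171/40 kN·m
Superposition: M = Σ M_i = -10009/3000 kN·m ≈ -3.336333 kN·m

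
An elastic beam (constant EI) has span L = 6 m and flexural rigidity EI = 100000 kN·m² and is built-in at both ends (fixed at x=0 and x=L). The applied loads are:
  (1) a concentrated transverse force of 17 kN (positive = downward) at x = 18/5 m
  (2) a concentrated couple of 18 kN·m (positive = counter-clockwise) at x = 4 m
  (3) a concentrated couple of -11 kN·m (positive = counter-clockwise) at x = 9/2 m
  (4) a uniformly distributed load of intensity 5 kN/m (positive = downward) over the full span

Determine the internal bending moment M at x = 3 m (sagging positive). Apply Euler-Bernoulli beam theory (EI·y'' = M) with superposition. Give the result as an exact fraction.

M(3) = 1891/100 kN·m

Load 1 — point force P=17 kN at a=18/5 m (b=L-a=12/5):
  M_1 = Pb²(3a+b)x/L³ - Pab²/L²  [x≤a] = 17·(12/5)²·(3·(18/5)+(12/5))·3/6³ - 17·(18/5)·(12/5)²/6² = 204/25 kN·m
Load 2 — applied couple M₀=18 kN·m at a=4 m (b=L-a=2):
  M_2 = R_Ax - M_A  [x≤a] with R_A=4, M_A=6 = 4·3 - 6 = 6 kN·m
Load 3 — applied couple M₀=-11 kN·m at a=9/2 m (b=L-a=3/2):
  M_3 = R_Ax - M_A  [x≤a] with R_A=-33/16, M_A=-55/16 = (-33/16)·3 - (-55/16) = -11/4 kN·m
Load 4 — uniform load w=5 kN/m over full span:
  M_4 = wLx/2 - wL²/12 - wx²/2 = 5·6·3/2 - 5·6²/12 - 5·3²/2 = 15/2 kN·m
Superposition: M = Σ M_i = 1891/100 kN·m ≈ 18.910000 kN·m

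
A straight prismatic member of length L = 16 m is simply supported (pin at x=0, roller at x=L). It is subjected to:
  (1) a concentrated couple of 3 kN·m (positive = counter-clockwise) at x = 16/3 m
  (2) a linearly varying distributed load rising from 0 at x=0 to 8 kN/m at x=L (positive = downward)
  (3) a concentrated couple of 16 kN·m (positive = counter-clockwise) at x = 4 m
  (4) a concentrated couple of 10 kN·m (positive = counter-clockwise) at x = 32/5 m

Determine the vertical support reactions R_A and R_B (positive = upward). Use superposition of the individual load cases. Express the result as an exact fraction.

Load 1 — applied couple M₀=3 kN·m at a=16/3 m (b=L-a=32/3):
  R_A = M₀/L = 3/16 kN
  R_B = -M₀/L = -3/16 kN
Load 2 — triangular load w₀=8 kN/m (0→w₀ over full span):
  R_A = w₀L/6 = 8·16/6 = 64/3 kN
  R_B = w₀L/3 = 8·16/3 = 128/3 kN
Load 3 — applied couple M₀=16 kN·m at a=4 m (b=L-a=12):
  R_A = M₀/L = 16/16 = 1 kN
  R_B = -M₀/L = -16/16 = -1 kN
Load 4 — applied couple M₀=10 kN·m at a=32/5 m (b=L-a=48/5):
  R_A = M₀/L = 10/16 = 5/8 kN
  R_B = -M₀/L = -10/16 = -5/8 kN
Superposition: R_A = 1111/48 kN, R_B = 1961/48 kN

R_A = 1111/48 kN, R_B = 1961/48 kN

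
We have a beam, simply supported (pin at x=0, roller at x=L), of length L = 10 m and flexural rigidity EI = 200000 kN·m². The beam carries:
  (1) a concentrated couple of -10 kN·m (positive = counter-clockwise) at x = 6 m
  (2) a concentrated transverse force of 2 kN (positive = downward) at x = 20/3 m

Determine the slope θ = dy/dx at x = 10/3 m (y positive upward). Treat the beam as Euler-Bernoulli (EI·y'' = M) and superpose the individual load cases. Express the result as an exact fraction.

θ(10/3) = -31/2025000 rad

Load 1 — applied couple M₀=-10 kN·m at a=6 m (b=L-a=4):
  θ_1 = (M₀x²/(2L)+C₁)/EI  [x≤a] with C₁=M₀(3b²-L²)/(6L)=26/3 = ((-10)·(10/3)²/(2·10)+(26/3))/200000 = 7/450000 rad
Load 2 — point force P=2 kN at a=20/3 m (b=L-a=10/3):
  θ_2 = -Pb(L²-b²-3x²)/(6LEI)  [x≤a] = -2·(10/3)·(10²-(10/3)²-3·(10/3)²)/(6·10·200000) = -1/32400 rad
Superposition: θ = Σ θ_i = -31/2025000 rad ≈ -0.000015 rad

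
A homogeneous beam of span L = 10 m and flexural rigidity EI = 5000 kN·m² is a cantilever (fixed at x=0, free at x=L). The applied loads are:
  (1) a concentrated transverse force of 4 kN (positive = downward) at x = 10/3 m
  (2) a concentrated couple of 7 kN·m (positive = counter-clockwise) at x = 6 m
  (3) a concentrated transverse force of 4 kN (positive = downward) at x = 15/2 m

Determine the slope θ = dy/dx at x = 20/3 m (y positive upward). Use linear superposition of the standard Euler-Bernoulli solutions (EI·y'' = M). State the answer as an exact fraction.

Load 1 — point force P=4 kN at a=10/3 m (b=L-a=20/3):
  θ_1 = -Pa²/(2EI)  [x>a] = -4·(10/3)²/(2·5000) = -1/225 rad
Load 2 — applied couple M₀=7 kN·m at a=6 m (b=L-a=4):
  θ_2 = M₀a/EI  [x>a] = 7·6/5000 = 21/2500 rad
Load 3 — point force P=4 kN at a=15/2 m (b=L-a=5/2):
  θ_3 = -Px(2a-x)/(2EI)  [x≤a] = -4·(20/3)·(2·(15/2)-(20/3))/(2·5000) = -1/45 rad
Superposition: θ = Σ θ_i = -137/7500 rad ≈ -0.018267 rad

θ(20/3) = -137/7500 rad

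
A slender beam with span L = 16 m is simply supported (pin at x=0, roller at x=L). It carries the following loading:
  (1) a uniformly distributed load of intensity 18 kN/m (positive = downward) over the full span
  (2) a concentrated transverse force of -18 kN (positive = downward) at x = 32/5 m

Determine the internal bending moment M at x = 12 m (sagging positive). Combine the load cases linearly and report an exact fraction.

M(12) = 2016/5 kN·m

Load 1 — uniform load w=18 kN/m over full span:
  M_1 = wx(L-x)/2 = 18·12·(16-12)/2 = 432 kN·m
Load 2 — point force P=-18 kN at a=32/5 m (b=L-a=48/5):
  M_2 = Pa(L-x)/L  [x>a] = (-18)·(32/5)·(16-12)/16 = -144/5 kN·m
Superposition: M = Σ M_i = 2016/5 kN·m ≈ 403.200000 kN·m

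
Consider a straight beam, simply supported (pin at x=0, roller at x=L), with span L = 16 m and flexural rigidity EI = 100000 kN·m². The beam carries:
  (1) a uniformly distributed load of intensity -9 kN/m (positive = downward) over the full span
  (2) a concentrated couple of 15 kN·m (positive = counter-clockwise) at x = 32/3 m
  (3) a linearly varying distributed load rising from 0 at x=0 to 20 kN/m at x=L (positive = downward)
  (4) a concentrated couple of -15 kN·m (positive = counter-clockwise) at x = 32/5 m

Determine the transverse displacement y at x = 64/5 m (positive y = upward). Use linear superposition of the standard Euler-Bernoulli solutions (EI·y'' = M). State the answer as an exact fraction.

Load 1 — uniform load w=-9 kN/m over full span:
  y_1 = -wx(L³-2Lx²+x³)/(24EI) = -(-9)·(64/5)·(16³-2·16·(64/5)²+(64/5)³)/(24·100000) = 89088/1953125 m
Load 2 — applied couple M₀=15 kN·m at a=32/3 m (b=L-a=16/3):
  y_2 = (M₀x³/(6L)-M₀(x-a)²/2+C₁x)/EI  [x>a] with C₁=M₀(3b²-L²)/(6L)=-80/3 = (15·(64/5)³/(6·16)-15·((64/5)-(32/3))²/2+(-80/3)·(64/5))/100000 = -112/234375 m
Load 3 — triangular load w₀=20 kN/m (0→w₀ over full span):
  y_3 = -w₀x(7L⁴-10L²x²+3x⁴)/(360LEI) = -20·(64/5)·(7·16⁴-10·16²·(64/5)²+3·(64/5)⁴)/(360·16·100000) = -520192/9765625 m
Load 4 — applied couple M₀=-15 kN·m at a=32/5 m (b=L-a=48/5):
  y_4 = (M₀x³/(6L)-M₀(x-a)²/2+C₁x)/EI  [x>a] with C₁=M₀(3b²-L²)/(6L)=-16/5 = ((-15)·(64/5)³/(6·16)-(-15)·((64/5)-(32/5))²/2+(-16/5)·(64/5))/100000 = -48/78125 m
Superposition: y = Σ y_i = -256256/29296875 m ≈ -0.008747 m

y(64/5) = -256256/29296875 m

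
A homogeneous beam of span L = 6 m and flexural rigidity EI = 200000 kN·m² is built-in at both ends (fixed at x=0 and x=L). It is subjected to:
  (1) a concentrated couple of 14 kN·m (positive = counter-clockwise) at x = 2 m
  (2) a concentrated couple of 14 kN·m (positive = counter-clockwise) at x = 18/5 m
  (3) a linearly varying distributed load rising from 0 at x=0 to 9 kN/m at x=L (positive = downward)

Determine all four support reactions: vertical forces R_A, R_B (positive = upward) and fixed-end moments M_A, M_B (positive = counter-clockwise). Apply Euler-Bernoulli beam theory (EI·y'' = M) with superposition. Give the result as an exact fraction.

Load 1 — applied couple M₀=14 kN·m at a=2 m (b=L-a=4):
  R_A = 6M₀ab/L³ = 6·14·2·4/6³ = 28/9 kN
  M_A = M₀b(2a-b)/L² = 14·4·(2·2-4)/6² = 0 kN·m
  R_B = -6M₀ab/L³ = -6·14·2·4/6³ = -28/9 kN
  M_B = M₀a(2b-a)/L² = 14·2·(2·4-2)/6² = 14/3 kN·m
Load 2 — applied couple M₀=14 kN·m at a=18/5 m (b=L-a=12/5):
  R_A = 6M₀ab/L³ = 6·14·(18/5)·(12/5)/6³ = 84/25 kN
  M_A = M₀b(2a-b)/L² = 14·(12/5)·(2·(18/5)-(12/5))/6² = 112/25 kN·m
  R_B = -6M₀ab/L³ = -6·14·(18/5)·(12/5)/6³ = -84/25 kN
  M_B = M₀a(2b-a)/L² = 14·(18/5)·(2·(12/5)-(18/5))/6² = 42/25 kN·m
Load 3 — triangular load w₀=9 kN/m (0→w₀ over full span):
  R_A = 3w₀L/20 = 3·9·6/20 = 81/10 kN
  M_A = w₀L²/30 = 9·6²/30 = 54/5 kN·m
  R_B = 7w₀L/20 = 7·9·6/20 = 189/10 kN
  M_B = -w₀L²/20 = -9·6²/20 = -81/5 kN·m
Superposition: R_A = 6557/450 kN, M_A = 382/25 kN·m, R_B = 5593/450 kN, M_B = -739/75 kN·m

R_A = 6557/450 kN, M_A = 382/25 kN·m, R_B = 5593/450 kN, M_B = -739/75 kN·m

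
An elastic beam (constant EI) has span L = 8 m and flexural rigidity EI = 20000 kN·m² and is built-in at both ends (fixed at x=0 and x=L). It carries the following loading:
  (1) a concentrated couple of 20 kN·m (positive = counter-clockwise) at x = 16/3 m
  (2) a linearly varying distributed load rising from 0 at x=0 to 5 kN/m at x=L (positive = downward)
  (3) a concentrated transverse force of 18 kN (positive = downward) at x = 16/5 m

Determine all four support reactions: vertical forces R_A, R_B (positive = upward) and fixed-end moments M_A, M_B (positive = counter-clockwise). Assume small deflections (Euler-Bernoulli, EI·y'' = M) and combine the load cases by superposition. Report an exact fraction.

Load 1 — applied couple M₀=20 kN·m at a=16/3 m (b=L-a=8/3):
  R_A = 6M₀ab/L³ = 6·20·(16/3)·(8/3)/8³ = 10/3 kN
  M_A = M₀b(2a-b)/L² = 20·(8/3)·(2·(16/3)-(8/3))/8² = 20/3 kN·m
  R_B = -6M₀ab/L³ = -6·20·(16/3)·(8/3)/8³ = -10/3 kN
  M_B = M₀a(2b-a)/L² = 20·(16/3)·(2·(8/3)-(16/3))/8² = 0 kN·m
Load 2 — triangular load w₀=5 kN/m (0→w₀ over full span):
  R_A = 3w₀L/20 = 3·5·8/20 = 6 kN
  M_A = w₀L²/30 = 5·8²/30 = 32/3 kN·m
  R_B = 7w₀L/20 = 7·5·8/20 = 14 kN
  M_B = -w₀L²/20 = -5·8²/20 = -16 kN·m
Load 3 — point force P=18 kN at a=16/5 m (b=L-a=24/5):
  R_A = Pb²(3a+b)/L³ = 18·(24/5)²·(3·(16/5)+(24/5))/8³ = 1458/125 kN
  M_A = Pab²/L² = 18·(16/5)·(24/5)²/8² = 2592/125 kN·m
  R_B = Pa²(a+3b)/L³ = 18·(16/5)²·((16/5)+3·(24/5))/8³ = 792/125 kN
  M_B = -Pa²b/L² = -18·(16/5)²·(24/5)/8² = -1728/125 kN·m
Superposition: R_A = 7874/375 kN, M_A = 14276/375 kN·m, R_B = 6376/375 kN, M_B = -3728/125 kN·m

R_A = 7874/375 kN, M_A = 14276/375 kN·m, R_B = 6376/375 kN, M_B = -3728/125 kN·m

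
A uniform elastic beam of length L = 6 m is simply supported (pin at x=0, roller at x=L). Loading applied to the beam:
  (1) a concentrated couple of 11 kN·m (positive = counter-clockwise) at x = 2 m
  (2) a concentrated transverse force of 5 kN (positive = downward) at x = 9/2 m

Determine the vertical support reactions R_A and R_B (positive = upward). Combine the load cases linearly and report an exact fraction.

Load 1 — applied couple M₀=11 kN·m at a=2 m (b=L-a=4):
  R_A = M₀/L = 11/6 kN
  R_B = -M₀/L = -11/6 kN
Load 2 — point force P=5 kN at a=9/2 m (b=L-a=3/2):
  R_A = Pb/L = 5·(3/2)/6 = 5/4 kN
  R_B = Pa/L = 5·(9/2)/6 = 15/4 kN
Superposition: R_A = 37/12 kN, R_B = 23/12 kN

R_A = 37/12 kN, R_B = 23/12 kN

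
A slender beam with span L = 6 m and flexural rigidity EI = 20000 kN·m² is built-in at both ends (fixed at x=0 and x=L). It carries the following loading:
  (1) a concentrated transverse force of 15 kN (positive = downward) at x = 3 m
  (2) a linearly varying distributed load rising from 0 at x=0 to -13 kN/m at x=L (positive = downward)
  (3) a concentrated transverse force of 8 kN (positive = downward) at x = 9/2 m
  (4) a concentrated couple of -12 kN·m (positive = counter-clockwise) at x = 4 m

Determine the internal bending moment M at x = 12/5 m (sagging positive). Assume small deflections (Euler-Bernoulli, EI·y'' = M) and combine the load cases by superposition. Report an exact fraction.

M(12/5) = -597/250 kN·m

Load 1 — point force P=15 kN at a=3 m (b=L-a=3):
  M_1 = Pb²(3a+b)x/L³ - Pab²/L²  [x≤a] = 15·3²·(3·3+3)·(12/5)/6³ - 15·3·3²/6² = 27/4 kN·m
Load 2 — triangular load w₀=-13 kN/m (0→w₀ over full span):
  M_2 = 3w₀Lx/20 - w₀L²/30 - w₀x³/(6L) = 3·(-13)·6·(12/5)/20 - (-13)·6²/30 - (-13)·(12/5)³/(6·6) = -936/125 kN·m
Load 3 — point force P=8 kN at a=9/2 m (b=L-a=3/2):
  M_3 = Pb²(3a+b)x/L³ - Pab²/L²  [x≤a] = 8·(3/2)²·(3·(9/2)+(3/2))·(12/5)/6³ - 8·(9/2)·(3/2)²/6² = 3/4 kN·m
Load 4 — applied couple M₀=-12 kN·m at a=4 m (b=L-a=2):
  M_4 = R_Ax - M_A  [x≤a] with R_A=-8/3, M_A=-4 = (-8/3)·(12/5) - (-4) = -12/5 kN·m
Superposition: M = Σ M_i = -597/250 kN·m ≈ -2.388000 kN·m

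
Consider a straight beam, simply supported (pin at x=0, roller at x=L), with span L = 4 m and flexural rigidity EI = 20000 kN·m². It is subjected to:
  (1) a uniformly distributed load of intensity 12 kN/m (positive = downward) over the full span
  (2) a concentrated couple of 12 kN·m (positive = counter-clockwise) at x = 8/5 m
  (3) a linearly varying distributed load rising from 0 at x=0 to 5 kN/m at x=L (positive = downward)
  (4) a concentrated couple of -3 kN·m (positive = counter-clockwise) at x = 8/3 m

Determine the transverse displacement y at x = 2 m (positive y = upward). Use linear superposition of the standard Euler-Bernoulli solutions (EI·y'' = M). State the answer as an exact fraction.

Load 1 — uniform load w=12 kN/m over full span:
  y_1 = -wx(L³-2Lx²+x³)/(24EI) = -12·2·(4³-2·4·2²+2³)/(24·20000) = -1/500 m
Load 2 — applied couple M₀=12 kN·m at a=8/5 m (b=L-a=12/5):
  y_2 = (M₀x³/(6L)-M₀(x-a)²/2+C₁x)/EI  [x>a] with C₁=M₀(3b²-L²)/(6L)=16/25 = (12·2³/(6·4)-12·(2-(8/5))²/2+(16/25)·2)/20000 = 27/125000 m
Load 3 — triangular load w₀=5 kN/m (0→w₀ over full span):
  y_3 = -w₀x(7L⁴-10L²x²+3x⁴)/(360LEI) = -5·2·(7·4⁴-10·4²·2²+3·2⁴)/(360·4·20000) = -1/2400 m
Load 4 — applied couple M₀=-3 kN·m at a=8/3 m (b=L-a=4/3):
  y_4 = (M₀x³/(6L)+C₁x)/EI  [x≤a] with C₁=M₀(3b²-L²)/(6L)=4/3 = ((-3)·2³/(6·4)+(4/3)·2)/20000 = 1/12000 m
Superposition: y = Σ y_i = -397/187500 m ≈ -0.002117 m

y(2) = -397/187500 m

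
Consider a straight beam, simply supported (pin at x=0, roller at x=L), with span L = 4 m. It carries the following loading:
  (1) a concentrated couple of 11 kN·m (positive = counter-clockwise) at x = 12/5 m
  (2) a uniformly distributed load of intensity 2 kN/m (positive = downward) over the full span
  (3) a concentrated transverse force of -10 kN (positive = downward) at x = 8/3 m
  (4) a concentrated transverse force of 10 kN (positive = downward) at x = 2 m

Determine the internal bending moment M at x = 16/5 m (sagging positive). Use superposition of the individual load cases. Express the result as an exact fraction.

Load 1 — applied couple M₀=11 kN·m at a=12/5 m (b=L-a=8/5):
  M_1 = M₀x/L - M₀  [x>a] = 11·(16/5)/4 - 11 = -11/5 kN·m
Load 2 — uniform load w=2 kN/m over full span:
  M_2 = wx(L-x)/2 = 2·(16/5)·(4-(16/5))/2 = 64/25 kN·m
Load 3 — point force P=-10 kN at a=8/3 m (b=L-a=4/3):
  M_3 = Pa(L-x)/L  [x>a] = (-10)·(8/3)·(4-(16/5))/4 = -16/3 kN·m
Load 4 — point force P=10 kN at a=2 m (b=L-a=2):
  M_4 = Pa(L-x)/L  [x>a] = 10·2·(4-(16/5))/4 = 4 kN·m
Superposition: M = Σ M_i = -73/75 kN·m ≈ -0.973333 kN·m

M(16/5) = -73/75 kN·m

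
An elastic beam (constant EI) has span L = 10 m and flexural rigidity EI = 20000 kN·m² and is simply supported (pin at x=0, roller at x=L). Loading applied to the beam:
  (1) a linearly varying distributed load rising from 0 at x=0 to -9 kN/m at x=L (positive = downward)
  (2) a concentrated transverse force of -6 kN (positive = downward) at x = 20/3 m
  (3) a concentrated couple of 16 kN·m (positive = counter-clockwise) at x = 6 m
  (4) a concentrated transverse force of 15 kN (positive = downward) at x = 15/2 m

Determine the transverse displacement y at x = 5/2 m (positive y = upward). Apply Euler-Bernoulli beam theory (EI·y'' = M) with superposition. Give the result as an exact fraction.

Load 1 — triangular load w₀=-9 kN/m (0→w₀ over full span):
  y_1 = -w₀x(7L⁴-10L²x²+3x⁴)/(360LEI) = -(-9)·(5/2)·(7·10⁴-10·10²·(5/2)²+3·(5/2)⁴)/(360·10·20000) = 327/16384 m
Load 2 — point force P=-6 kN at a=20/3 m (b=L-a=10/3):
  y_2 = -Pbx(L²-b²-x²)/(6LEI)  [x≤a] = -(-6)·(10/3)·(5/2)·(10²-(10/3)²-(5/2)²)/(6·10·20000) = 119/34560 m
Load 3 — applied couple M₀=16 kN·m at a=6 m (b=L-a=4):
  y_3 = (M₀x³/(6L)+C₁x)/EI  [x≤a] with C₁=M₀(3b²-L²)/(6L)=-208/15 = (16·(5/2)³/(6·10)+(-208/15)·(5/2))/20000 = -61/40000 m
Load 4 — point force P=15 kN at a=15/2 m (b=L-a=5/2):
  y_4 = -Pbx(L²-b²-x²)/(6LEI)  [x≤a] = -15·(5/2)·(5/2)·(10²-(5/2)²-(5/2)²)/(6·10·20000) = -7/1024 m
Superposition: y = Σ y_i = 4158493/276480000 m ≈ 0.015041 m

y(5/2) = 4158493/276480000 m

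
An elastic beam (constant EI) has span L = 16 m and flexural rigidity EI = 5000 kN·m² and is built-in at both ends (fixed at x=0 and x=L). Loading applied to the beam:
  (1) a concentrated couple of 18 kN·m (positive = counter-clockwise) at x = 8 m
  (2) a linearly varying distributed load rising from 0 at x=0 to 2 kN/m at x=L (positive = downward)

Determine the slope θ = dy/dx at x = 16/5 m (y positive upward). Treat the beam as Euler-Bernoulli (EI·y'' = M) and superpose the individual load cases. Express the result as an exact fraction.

Load 1 — applied couple M₀=18 kN·m at a=8 m (b=L-a=8):
  θ_1 = (R_Ax²/2 - M_Ax)/EI  [x≤a] with R_A=27/16, M_A=9/2 = ((27/16)·(16/5)²/2 - (9/2)·(16/5))/5000 = -18/15625 rad
Load 2 — triangular load w₀=2 kN/m (0→w₀ over full span):
  θ_2 = -w₀(2x(L-x)(L-2x)(x+2L)+x²(L-x)²)/(120LEI) = -2·(2·(16/5)·(16-(16/5))·(16-2·(16/5))·((16/5)+2·16)+(16/5)²·(16-(16/5))²)/(120·16·5000) = -7168/1171875 rad
Superposition: θ = Σ θ_i = -8518/1171875 rad ≈ -0.007269 rad

θ(16/5) = -8518/1171875 rad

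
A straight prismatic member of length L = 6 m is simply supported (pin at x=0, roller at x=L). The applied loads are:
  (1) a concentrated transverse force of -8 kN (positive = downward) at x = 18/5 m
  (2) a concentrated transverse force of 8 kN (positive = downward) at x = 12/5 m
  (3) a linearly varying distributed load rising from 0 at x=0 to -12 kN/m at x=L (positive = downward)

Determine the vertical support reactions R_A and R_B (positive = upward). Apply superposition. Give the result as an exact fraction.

R_A = -52/5 kN, R_B = -128/5 kN

Load 1 — point force P=-8 kN at a=18/5 m (b=L-a=12/5):
  R_A = Pb/L = (-8)·(12/5)/6 = -16/5 kN
  R_B = Pa/L = (-8)·(18/5)/6 = -24/5 kN
Load 2 — point force P=8 kN at a=12/5 m (b=L-a=18/5):
  R_A = Pb/L = 8·(18/5)/6 = 24/5 kN
  R_B = Pa/L = 8·(12/5)/6 = 16/5 kN
Load 3 — triangular load w₀=-12 kN/m (0→w₀ over full span):
  R_A = w₀L/6 = (-12)·6/6 = -12 kN
  R_B = w₀L/3 = (-12)·6/3 = -24 kN
Superposition: R_A = -52/5 kN, R_B = -128/5 kN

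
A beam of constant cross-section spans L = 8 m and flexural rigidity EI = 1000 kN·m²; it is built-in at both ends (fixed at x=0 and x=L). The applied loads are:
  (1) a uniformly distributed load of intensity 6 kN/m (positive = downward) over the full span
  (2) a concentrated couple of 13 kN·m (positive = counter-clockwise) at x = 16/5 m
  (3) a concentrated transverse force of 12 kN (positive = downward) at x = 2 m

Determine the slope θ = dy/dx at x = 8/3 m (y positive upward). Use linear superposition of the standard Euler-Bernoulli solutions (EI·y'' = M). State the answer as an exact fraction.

θ(8/3) = -1474/84375 rad

Load 1 — uniform load w=6 kN/m over full span:
  θ_1 = -wx(L-x)(L-2x)/(12EI) = -6·(8/3)·(8-(8/3))·(8-2·(8/3))/(12·1000) = -64/3375 rad
Load 2 — applied couple M₀=13 kN·m at a=16/5 m (b=L-a=24/5):
  θ_2 = (R_Ax²/2 - M_Ax)/EI  [x≤a] with R_A=117/50, M_A=39/25 = ((117/50)·(8/3)²/2 - (39/25)·(8/3))/1000 = 13/3125 rad
Load 3 — point force P=12 kN at a=2 m (b=L-a=6):
  θ_3 = Pa²(L-x)(2bL-(3b+a)(L-x))/(2L³EI)  [x>a] = 12·2²·(8-(8/3))·(2·6·8-(3·6+2)·(8-(8/3)))/(2·8³·1000) = -1/375 rad
Superposition: θ = Σ θ_i = -1474/84375 rad ≈ -0.017470 rad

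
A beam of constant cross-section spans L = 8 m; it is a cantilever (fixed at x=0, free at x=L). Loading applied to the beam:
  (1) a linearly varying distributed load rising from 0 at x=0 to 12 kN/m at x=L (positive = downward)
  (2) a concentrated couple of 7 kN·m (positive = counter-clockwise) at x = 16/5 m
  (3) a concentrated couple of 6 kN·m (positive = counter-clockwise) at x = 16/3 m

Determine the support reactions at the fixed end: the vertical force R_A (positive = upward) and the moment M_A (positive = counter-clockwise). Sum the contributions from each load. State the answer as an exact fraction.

R_A = 48 kN, M_A = 243 kN·m

Load 1 — triangular load w₀=12 kN/m (0→w₀ over full span):
  R_A = w₀L/2 = 12·8/2 = 48 kN
  M_A = w₀L²/3 = 12·8²/3 = 256 kN·m
Load 2 — applied couple M₀=7 kN·m at a=16/5 m (b=L-a=24/5):
  R_A = 0 kN
  M_A = -M₀ = -7 kN·m
Load 3 — applied couple M₀=6 kN·m at a=16/3 m (b=L-a=8/3):
  R_A = 0 kN
  M_A = -M₀ = -6 kN·m
Superposition: R_A = 48 kN, M_A = 243 kN·m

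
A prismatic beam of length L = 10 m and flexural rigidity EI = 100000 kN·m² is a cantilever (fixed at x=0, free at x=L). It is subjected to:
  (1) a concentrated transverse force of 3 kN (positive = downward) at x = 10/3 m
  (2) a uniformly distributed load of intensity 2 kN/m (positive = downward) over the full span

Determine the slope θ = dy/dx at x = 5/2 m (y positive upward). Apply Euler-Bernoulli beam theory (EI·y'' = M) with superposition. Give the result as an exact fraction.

Load 1 — point force P=3 kN at a=10/3 m (b=L-a=20/3):
  θ_1 = -Px(2a-x)/(2EI)  [x≤a] = -3·(5/2)·(2·(10/3)-(5/2))/(2·100000) = -1/6400 rad
Load 2 — uniform load w=2 kN/m over full span:
  θ_2 = -wx(x²-3Lx+3L²)/(6EI) = -2·(5/2)·((5/2)²-3·10·(5/2)+3·10²)/(6·100000) = -37/19200 rad
Superposition: θ = Σ θ_i = -1/480 rad ≈ -0.002083 rad

θ(5/2) = -1/480 rad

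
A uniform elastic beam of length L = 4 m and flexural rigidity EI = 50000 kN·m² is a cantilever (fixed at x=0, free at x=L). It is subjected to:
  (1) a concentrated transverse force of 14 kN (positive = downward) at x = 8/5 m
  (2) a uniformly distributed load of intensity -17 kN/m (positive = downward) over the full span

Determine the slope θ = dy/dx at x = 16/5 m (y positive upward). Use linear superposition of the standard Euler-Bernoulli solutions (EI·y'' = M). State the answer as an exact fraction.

Load 1 — point force P=14 kN at a=8/5 m (b=L-a=12/5):
  θ_1 = -Pa²/(2EI)  [x>a] = -14·(8/5)²/(2·50000) = -28/78125 rad
Load 2 — uniform load w=-17 kN/m over full span:
  θ_2 = -wx(x²-3Lx+3L²)/(6EI) = -(-17)·(16/5)·((16/5)²-3·4·(16/5)+3·4²)/(6·50000) = 4216/1171875 rad
Superposition: θ = Σ θ_i = 3796/1171875 rad ≈ 0.003239 rad

θ(16/5) = 3796/1171875 rad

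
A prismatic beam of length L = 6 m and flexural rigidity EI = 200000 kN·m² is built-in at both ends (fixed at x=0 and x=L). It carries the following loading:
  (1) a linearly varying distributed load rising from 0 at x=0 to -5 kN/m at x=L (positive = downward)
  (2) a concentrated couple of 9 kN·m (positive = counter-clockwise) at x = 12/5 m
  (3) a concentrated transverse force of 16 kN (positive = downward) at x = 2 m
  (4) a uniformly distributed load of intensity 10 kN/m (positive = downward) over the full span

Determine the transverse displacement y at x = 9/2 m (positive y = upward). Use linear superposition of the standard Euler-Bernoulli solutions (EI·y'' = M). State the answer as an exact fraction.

Load 1 — triangular load w₀=-5 kN/m (0→w₀ over full span):
  y_1 = -w₀x²(L-x)²(x+2L)/(120LEI) = -(-5)·(9/2)²·(6-(9/2))²·((9/2)+2·6)/(120·6·200000) = 2673/102400000 m
Load 2 — applied couple M₀=9 kN·m at a=12/5 m (b=L-a=18/5):
  y_2 = (R_Ax³/6 - M_Ax²/2 - M₀(x-a)²/2)/EI  [x>a] with R_A=54/25, M_A=27/25 = ((54/25)·(9/2)³/6 - (27/25)·(9/2)²/2 - 9·((9/2)-(12/5))²/2)/200000 = 81/8000000 m
Load 3 — point force P=16 kN at a=2 m (b=L-a=4):
  y_3 = -Pa²(L-x)²(3bL-(3b+a)(L-x))/(6L³EI)  [x>a] = -16·2²·(6-(9/2))²·(3·4·6-(3·4+2)·(6-(9/2)))/(6·6³·200000) = -17/600000 m
Load 4 — uniform load w=10 kN/m over full span:
  y_4 = -wx²(L-x)²/(24EI) = -10·(9/2)²·(6-(9/2))²/(24·200000) = -243/2560000 m
Superposition: y = Σ y_i = -133673/1536000000 m ≈ -0.000087 m

y(9/2) = -133673/1536000000 m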